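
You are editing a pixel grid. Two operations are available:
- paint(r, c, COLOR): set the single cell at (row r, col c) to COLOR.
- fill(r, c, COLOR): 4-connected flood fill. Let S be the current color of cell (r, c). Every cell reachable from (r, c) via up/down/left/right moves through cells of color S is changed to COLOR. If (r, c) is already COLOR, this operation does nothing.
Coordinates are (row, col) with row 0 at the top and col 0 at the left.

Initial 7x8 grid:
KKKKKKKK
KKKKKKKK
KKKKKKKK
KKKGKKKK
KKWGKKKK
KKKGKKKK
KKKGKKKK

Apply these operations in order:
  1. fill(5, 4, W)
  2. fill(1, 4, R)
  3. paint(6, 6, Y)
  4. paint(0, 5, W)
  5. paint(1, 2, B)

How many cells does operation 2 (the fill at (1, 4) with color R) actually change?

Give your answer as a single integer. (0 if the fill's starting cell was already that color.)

Answer: 52

Derivation:
After op 1 fill(5,4,W) [51 cells changed]:
WWWWWWWW
WWWWWWWW
WWWWWWWW
WWWGWWWW
WWWGWWWW
WWWGWWWW
WWWGWWWW
After op 2 fill(1,4,R) [52 cells changed]:
RRRRRRRR
RRRRRRRR
RRRRRRRR
RRRGRRRR
RRRGRRRR
RRRGRRRR
RRRGRRRR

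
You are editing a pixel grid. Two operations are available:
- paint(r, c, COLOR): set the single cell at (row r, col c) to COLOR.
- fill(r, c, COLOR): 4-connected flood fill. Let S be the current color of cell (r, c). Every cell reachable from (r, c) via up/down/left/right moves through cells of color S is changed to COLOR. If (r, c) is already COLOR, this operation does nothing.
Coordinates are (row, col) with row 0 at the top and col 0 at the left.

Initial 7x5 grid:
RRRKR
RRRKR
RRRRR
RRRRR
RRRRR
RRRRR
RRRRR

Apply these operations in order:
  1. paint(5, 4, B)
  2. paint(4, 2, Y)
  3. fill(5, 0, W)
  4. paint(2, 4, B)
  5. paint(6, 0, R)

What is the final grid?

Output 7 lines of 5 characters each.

Answer: WWWKW
WWWKW
WWWWB
WWWWW
WWYWW
WWWWB
RWWWW

Derivation:
After op 1 paint(5,4,B):
RRRKR
RRRKR
RRRRR
RRRRR
RRRRR
RRRRB
RRRRR
After op 2 paint(4,2,Y):
RRRKR
RRRKR
RRRRR
RRRRR
RRYRR
RRRRB
RRRRR
After op 3 fill(5,0,W) [31 cells changed]:
WWWKW
WWWKW
WWWWW
WWWWW
WWYWW
WWWWB
WWWWW
After op 4 paint(2,4,B):
WWWKW
WWWKW
WWWWB
WWWWW
WWYWW
WWWWB
WWWWW
After op 5 paint(6,0,R):
WWWKW
WWWKW
WWWWB
WWWWW
WWYWW
WWWWB
RWWWW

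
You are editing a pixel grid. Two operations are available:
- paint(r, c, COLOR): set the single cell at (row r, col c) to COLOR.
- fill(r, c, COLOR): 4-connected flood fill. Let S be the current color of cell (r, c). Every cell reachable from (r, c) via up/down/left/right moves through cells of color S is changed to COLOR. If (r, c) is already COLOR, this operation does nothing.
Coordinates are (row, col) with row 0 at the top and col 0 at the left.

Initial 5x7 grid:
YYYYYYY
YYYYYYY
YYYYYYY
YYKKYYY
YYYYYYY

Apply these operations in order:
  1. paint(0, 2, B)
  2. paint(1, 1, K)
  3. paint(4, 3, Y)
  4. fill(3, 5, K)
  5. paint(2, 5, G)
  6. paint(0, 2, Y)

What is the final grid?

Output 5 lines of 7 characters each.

After op 1 paint(0,2,B):
YYBYYYY
YYYYYYY
YYYYYYY
YYKKYYY
YYYYYYY
After op 2 paint(1,1,K):
YYBYYYY
YKYYYYY
YYYYYYY
YYKKYYY
YYYYYYY
After op 3 paint(4,3,Y):
YYBYYYY
YKYYYYY
YYYYYYY
YYKKYYY
YYYYYYY
After op 4 fill(3,5,K) [31 cells changed]:
KKBKKKK
KKKKKKK
KKKKKKK
KKKKKKK
KKKKKKK
After op 5 paint(2,5,G):
KKBKKKK
KKKKKKK
KKKKKGK
KKKKKKK
KKKKKKK
After op 6 paint(0,2,Y):
KKYKKKK
KKKKKKK
KKKKKGK
KKKKKKK
KKKKKKK

Answer: KKYKKKK
KKKKKKK
KKKKKGK
KKKKKKK
KKKKKKK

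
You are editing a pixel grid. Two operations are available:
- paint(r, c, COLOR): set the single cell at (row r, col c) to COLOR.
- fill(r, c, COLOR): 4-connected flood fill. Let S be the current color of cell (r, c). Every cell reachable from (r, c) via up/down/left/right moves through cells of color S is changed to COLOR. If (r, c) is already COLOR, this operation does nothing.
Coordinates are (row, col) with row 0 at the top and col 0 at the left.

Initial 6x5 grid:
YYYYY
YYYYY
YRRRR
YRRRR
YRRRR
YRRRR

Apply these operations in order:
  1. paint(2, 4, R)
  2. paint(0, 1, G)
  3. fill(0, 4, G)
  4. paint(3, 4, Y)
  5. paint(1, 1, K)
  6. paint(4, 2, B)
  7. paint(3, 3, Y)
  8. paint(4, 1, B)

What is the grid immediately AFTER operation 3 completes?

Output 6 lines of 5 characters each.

Answer: GGGGG
GGGGG
GRRRR
GRRRR
GRRRR
GRRRR

Derivation:
After op 1 paint(2,4,R):
YYYYY
YYYYY
YRRRR
YRRRR
YRRRR
YRRRR
After op 2 paint(0,1,G):
YGYYY
YYYYY
YRRRR
YRRRR
YRRRR
YRRRR
After op 3 fill(0,4,G) [13 cells changed]:
GGGGG
GGGGG
GRRRR
GRRRR
GRRRR
GRRRR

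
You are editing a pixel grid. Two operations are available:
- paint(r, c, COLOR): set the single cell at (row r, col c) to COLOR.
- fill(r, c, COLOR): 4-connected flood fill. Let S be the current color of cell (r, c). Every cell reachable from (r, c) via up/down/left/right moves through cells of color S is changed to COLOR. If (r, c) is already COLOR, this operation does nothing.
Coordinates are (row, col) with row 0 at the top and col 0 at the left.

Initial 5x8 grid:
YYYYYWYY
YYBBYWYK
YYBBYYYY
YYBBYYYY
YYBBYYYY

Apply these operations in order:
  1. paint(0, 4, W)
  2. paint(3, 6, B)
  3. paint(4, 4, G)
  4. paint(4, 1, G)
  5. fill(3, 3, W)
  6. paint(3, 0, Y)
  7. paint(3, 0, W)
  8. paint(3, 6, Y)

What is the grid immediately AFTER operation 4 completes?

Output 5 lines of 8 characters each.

After op 1 paint(0,4,W):
YYYYWWYY
YYBBYWYK
YYBBYYYY
YYBBYYYY
YYBBYYYY
After op 2 paint(3,6,B):
YYYYWWYY
YYBBYWYK
YYBBYYYY
YYBBYYBY
YYBBYYYY
After op 3 paint(4,4,G):
YYYYWWYY
YYBBYWYK
YYBBYYYY
YYBBYYBY
YYBBGYYY
After op 4 paint(4,1,G):
YYYYWWYY
YYBBYWYK
YYBBYYYY
YYBBYYBY
YGBBGYYY

Answer: YYYYWWYY
YYBBYWYK
YYBBYYYY
YYBBYYBY
YGBBGYYY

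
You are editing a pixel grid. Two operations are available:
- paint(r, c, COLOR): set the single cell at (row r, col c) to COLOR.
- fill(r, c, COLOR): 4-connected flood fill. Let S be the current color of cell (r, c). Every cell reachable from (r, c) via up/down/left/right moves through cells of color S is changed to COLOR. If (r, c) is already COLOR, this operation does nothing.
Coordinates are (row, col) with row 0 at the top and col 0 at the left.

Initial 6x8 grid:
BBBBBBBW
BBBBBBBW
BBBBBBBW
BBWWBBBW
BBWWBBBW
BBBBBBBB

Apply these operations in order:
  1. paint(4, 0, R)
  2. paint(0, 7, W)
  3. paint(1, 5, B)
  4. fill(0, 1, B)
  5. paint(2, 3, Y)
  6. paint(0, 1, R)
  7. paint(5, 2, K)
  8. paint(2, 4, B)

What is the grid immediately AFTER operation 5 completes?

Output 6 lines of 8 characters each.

After op 1 paint(4,0,R):
BBBBBBBW
BBBBBBBW
BBBBBBBW
BBWWBBBW
RBWWBBBW
BBBBBBBB
After op 2 paint(0,7,W):
BBBBBBBW
BBBBBBBW
BBBBBBBW
BBWWBBBW
RBWWBBBW
BBBBBBBB
After op 3 paint(1,5,B):
BBBBBBBW
BBBBBBBW
BBBBBBBW
BBWWBBBW
RBWWBBBW
BBBBBBBB
After op 4 fill(0,1,B) [0 cells changed]:
BBBBBBBW
BBBBBBBW
BBBBBBBW
BBWWBBBW
RBWWBBBW
BBBBBBBB
After op 5 paint(2,3,Y):
BBBBBBBW
BBBBBBBW
BBBYBBBW
BBWWBBBW
RBWWBBBW
BBBBBBBB

Answer: BBBBBBBW
BBBBBBBW
BBBYBBBW
BBWWBBBW
RBWWBBBW
BBBBBBBB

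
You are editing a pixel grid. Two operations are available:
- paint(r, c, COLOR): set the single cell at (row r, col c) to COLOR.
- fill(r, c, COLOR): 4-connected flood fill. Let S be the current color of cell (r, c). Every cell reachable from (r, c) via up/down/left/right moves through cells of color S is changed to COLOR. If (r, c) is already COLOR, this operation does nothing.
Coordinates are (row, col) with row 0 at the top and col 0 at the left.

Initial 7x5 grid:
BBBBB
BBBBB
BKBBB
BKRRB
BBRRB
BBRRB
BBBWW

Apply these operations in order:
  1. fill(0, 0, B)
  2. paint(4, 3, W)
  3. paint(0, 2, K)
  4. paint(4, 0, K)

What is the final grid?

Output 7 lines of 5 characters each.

Answer: BBKBB
BBBBB
BKBBB
BKRRB
KBRWB
BBRRB
BBBWW

Derivation:
After op 1 fill(0,0,B) [0 cells changed]:
BBBBB
BBBBB
BKBBB
BKRRB
BBRRB
BBRRB
BBBWW
After op 2 paint(4,3,W):
BBBBB
BBBBB
BKBBB
BKRRB
BBRWB
BBRRB
BBBWW
After op 3 paint(0,2,K):
BBKBB
BBBBB
BKBBB
BKRRB
BBRWB
BBRRB
BBBWW
After op 4 paint(4,0,K):
BBKBB
BBBBB
BKBBB
BKRRB
KBRWB
BBRRB
BBBWW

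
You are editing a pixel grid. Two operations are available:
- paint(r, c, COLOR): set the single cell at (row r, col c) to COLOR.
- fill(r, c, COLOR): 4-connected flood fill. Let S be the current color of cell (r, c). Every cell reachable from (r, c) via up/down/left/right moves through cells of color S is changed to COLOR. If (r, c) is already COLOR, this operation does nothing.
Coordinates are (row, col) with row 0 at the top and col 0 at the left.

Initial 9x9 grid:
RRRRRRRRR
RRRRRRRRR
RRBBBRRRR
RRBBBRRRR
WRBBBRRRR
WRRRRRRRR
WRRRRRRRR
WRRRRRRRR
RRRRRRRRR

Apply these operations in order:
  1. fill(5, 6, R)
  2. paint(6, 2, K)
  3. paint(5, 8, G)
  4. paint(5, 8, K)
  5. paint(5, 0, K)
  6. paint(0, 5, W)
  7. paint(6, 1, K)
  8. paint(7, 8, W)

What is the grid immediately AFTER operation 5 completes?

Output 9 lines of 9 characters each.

After op 1 fill(5,6,R) [0 cells changed]:
RRRRRRRRR
RRRRRRRRR
RRBBBRRRR
RRBBBRRRR
WRBBBRRRR
WRRRRRRRR
WRRRRRRRR
WRRRRRRRR
RRRRRRRRR
After op 2 paint(6,2,K):
RRRRRRRRR
RRRRRRRRR
RRBBBRRRR
RRBBBRRRR
WRBBBRRRR
WRRRRRRRR
WRKRRRRRR
WRRRRRRRR
RRRRRRRRR
After op 3 paint(5,8,G):
RRRRRRRRR
RRRRRRRRR
RRBBBRRRR
RRBBBRRRR
WRBBBRRRR
WRRRRRRRG
WRKRRRRRR
WRRRRRRRR
RRRRRRRRR
After op 4 paint(5,8,K):
RRRRRRRRR
RRRRRRRRR
RRBBBRRRR
RRBBBRRRR
WRBBBRRRR
WRRRRRRRK
WRKRRRRRR
WRRRRRRRR
RRRRRRRRR
After op 5 paint(5,0,K):
RRRRRRRRR
RRRRRRRRR
RRBBBRRRR
RRBBBRRRR
WRBBBRRRR
KRRRRRRRK
WRKRRRRRR
WRRRRRRRR
RRRRRRRRR

Answer: RRRRRRRRR
RRRRRRRRR
RRBBBRRRR
RRBBBRRRR
WRBBBRRRR
KRRRRRRRK
WRKRRRRRR
WRRRRRRRR
RRRRRRRRR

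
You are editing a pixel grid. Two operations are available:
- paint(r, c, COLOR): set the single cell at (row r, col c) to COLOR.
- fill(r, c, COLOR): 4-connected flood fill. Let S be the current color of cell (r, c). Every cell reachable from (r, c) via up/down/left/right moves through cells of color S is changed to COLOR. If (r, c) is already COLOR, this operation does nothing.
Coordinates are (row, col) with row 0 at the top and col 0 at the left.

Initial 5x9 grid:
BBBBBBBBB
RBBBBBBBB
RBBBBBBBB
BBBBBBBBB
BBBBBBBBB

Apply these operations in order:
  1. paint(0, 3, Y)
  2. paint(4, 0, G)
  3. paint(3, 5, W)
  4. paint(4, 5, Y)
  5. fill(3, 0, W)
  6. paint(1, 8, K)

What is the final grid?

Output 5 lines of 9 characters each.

After op 1 paint(0,3,Y):
BBBYBBBBB
RBBBBBBBB
RBBBBBBBB
BBBBBBBBB
BBBBBBBBB
After op 2 paint(4,0,G):
BBBYBBBBB
RBBBBBBBB
RBBBBBBBB
BBBBBBBBB
GBBBBBBBB
After op 3 paint(3,5,W):
BBBYBBBBB
RBBBBBBBB
RBBBBBBBB
BBBBBWBBB
GBBBBBBBB
After op 4 paint(4,5,Y):
BBBYBBBBB
RBBBBBBBB
RBBBBBBBB
BBBBBWBBB
GBBBBYBBB
After op 5 fill(3,0,W) [39 cells changed]:
WWWYWWWWW
RWWWWWWWW
RWWWWWWWW
WWWWWWWWW
GWWWWYWWW
After op 6 paint(1,8,K):
WWWYWWWWW
RWWWWWWWK
RWWWWWWWW
WWWWWWWWW
GWWWWYWWW

Answer: WWWYWWWWW
RWWWWWWWK
RWWWWWWWW
WWWWWWWWW
GWWWWYWWW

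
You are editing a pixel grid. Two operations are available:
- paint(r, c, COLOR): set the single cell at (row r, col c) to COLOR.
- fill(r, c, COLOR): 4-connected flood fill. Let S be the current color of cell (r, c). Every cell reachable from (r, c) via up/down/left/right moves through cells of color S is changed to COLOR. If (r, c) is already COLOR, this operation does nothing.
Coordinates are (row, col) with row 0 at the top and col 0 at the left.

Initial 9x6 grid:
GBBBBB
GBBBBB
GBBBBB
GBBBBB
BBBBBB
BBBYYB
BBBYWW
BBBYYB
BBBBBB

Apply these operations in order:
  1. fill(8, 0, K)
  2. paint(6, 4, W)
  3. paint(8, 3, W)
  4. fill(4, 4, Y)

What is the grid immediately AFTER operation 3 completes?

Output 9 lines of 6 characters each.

After op 1 fill(8,0,K) [43 cells changed]:
GKKKKK
GKKKKK
GKKKKK
GKKKKK
KKKKKK
KKKYYK
KKKYWW
KKKYYK
KKKKKK
After op 2 paint(6,4,W):
GKKKKK
GKKKKK
GKKKKK
GKKKKK
KKKKKK
KKKYYK
KKKYWW
KKKYYK
KKKKKK
After op 3 paint(8,3,W):
GKKKKK
GKKKKK
GKKKKK
GKKKKK
KKKKKK
KKKYYK
KKKYWW
KKKYYK
KKKWKK

Answer: GKKKKK
GKKKKK
GKKKKK
GKKKKK
KKKKKK
KKKYYK
KKKYWW
KKKYYK
KKKWKK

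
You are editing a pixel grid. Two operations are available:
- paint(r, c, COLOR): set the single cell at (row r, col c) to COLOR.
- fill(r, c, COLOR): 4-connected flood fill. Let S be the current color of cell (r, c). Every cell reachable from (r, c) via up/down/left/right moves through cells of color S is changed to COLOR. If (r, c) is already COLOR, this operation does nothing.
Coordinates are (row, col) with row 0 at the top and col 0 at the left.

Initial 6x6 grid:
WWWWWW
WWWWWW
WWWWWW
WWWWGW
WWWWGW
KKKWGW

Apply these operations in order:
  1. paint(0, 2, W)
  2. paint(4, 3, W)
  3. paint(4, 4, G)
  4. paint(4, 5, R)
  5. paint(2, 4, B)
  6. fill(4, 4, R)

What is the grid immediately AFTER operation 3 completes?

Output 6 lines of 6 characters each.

After op 1 paint(0,2,W):
WWWWWW
WWWWWW
WWWWWW
WWWWGW
WWWWGW
KKKWGW
After op 2 paint(4,3,W):
WWWWWW
WWWWWW
WWWWWW
WWWWGW
WWWWGW
KKKWGW
After op 3 paint(4,4,G):
WWWWWW
WWWWWW
WWWWWW
WWWWGW
WWWWGW
KKKWGW

Answer: WWWWWW
WWWWWW
WWWWWW
WWWWGW
WWWWGW
KKKWGW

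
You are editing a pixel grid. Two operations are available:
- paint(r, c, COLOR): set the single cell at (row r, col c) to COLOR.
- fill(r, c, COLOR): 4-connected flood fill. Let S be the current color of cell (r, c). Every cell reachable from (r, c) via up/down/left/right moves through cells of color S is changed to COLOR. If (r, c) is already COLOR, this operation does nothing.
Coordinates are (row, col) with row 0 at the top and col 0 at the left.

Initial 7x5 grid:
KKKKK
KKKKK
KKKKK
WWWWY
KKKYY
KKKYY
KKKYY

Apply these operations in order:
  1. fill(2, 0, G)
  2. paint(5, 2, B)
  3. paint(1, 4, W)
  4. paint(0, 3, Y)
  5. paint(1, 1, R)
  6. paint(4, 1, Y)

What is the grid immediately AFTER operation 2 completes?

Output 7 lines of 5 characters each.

Answer: GGGGG
GGGGG
GGGGG
WWWWY
KKKYY
KKBYY
KKKYY

Derivation:
After op 1 fill(2,0,G) [15 cells changed]:
GGGGG
GGGGG
GGGGG
WWWWY
KKKYY
KKKYY
KKKYY
After op 2 paint(5,2,B):
GGGGG
GGGGG
GGGGG
WWWWY
KKKYY
KKBYY
KKKYY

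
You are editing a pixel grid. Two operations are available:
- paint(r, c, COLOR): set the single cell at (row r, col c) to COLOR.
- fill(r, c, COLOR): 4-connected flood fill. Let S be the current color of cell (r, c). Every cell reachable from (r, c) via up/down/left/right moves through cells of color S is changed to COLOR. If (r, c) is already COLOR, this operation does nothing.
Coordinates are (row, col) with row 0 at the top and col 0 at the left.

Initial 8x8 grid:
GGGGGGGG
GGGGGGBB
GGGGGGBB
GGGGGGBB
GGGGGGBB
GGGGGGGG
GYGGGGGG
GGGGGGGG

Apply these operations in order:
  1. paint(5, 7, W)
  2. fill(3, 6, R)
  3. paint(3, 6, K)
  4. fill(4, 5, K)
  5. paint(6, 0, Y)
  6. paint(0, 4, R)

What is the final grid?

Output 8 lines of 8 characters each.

Answer: KKKKRKKK
KKKKKKRR
KKKKKKRR
KKKKKKKR
KKKKKKRR
KKKKKKKW
YYKKKKKK
KKKKKKKK

Derivation:
After op 1 paint(5,7,W):
GGGGGGGG
GGGGGGBB
GGGGGGBB
GGGGGGBB
GGGGGGBB
GGGGGGGW
GYGGGGGG
GGGGGGGG
After op 2 fill(3,6,R) [8 cells changed]:
GGGGGGGG
GGGGGGRR
GGGGGGRR
GGGGGGRR
GGGGGGRR
GGGGGGGW
GYGGGGGG
GGGGGGGG
After op 3 paint(3,6,K):
GGGGGGGG
GGGGGGRR
GGGGGGRR
GGGGGGKR
GGGGGGRR
GGGGGGGW
GYGGGGGG
GGGGGGGG
After op 4 fill(4,5,K) [54 cells changed]:
KKKKKKKK
KKKKKKRR
KKKKKKRR
KKKKKKKR
KKKKKKRR
KKKKKKKW
KYKKKKKK
KKKKKKKK
After op 5 paint(6,0,Y):
KKKKKKKK
KKKKKKRR
KKKKKKRR
KKKKKKKR
KKKKKKRR
KKKKKKKW
YYKKKKKK
KKKKKKKK
After op 6 paint(0,4,R):
KKKKRKKK
KKKKKKRR
KKKKKKRR
KKKKKKKR
KKKKKKRR
KKKKKKKW
YYKKKKKK
KKKKKKKK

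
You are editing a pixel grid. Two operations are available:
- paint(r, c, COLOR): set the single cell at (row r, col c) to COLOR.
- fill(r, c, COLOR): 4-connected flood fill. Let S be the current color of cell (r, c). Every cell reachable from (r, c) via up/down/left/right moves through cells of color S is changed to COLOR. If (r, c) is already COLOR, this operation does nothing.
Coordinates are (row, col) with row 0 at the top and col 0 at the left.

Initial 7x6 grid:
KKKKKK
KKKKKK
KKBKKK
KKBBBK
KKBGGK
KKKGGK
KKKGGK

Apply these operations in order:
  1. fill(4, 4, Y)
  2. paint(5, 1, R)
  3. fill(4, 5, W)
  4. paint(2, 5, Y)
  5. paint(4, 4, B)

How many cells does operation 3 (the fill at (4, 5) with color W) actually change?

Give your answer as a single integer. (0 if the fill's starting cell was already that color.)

After op 1 fill(4,4,Y) [6 cells changed]:
KKKKKK
KKKKKK
KKBKKK
KKBBBK
KKBYYK
KKKYYK
KKKYYK
After op 2 paint(5,1,R):
KKKKKK
KKKKKK
KKBKKK
KKBBBK
KKBYYK
KRKYYK
KKKYYK
After op 3 fill(4,5,W) [30 cells changed]:
WWWWWW
WWWWWW
WWBWWW
WWBBBW
WWBYYW
WRWYYW
WWWYYW

Answer: 30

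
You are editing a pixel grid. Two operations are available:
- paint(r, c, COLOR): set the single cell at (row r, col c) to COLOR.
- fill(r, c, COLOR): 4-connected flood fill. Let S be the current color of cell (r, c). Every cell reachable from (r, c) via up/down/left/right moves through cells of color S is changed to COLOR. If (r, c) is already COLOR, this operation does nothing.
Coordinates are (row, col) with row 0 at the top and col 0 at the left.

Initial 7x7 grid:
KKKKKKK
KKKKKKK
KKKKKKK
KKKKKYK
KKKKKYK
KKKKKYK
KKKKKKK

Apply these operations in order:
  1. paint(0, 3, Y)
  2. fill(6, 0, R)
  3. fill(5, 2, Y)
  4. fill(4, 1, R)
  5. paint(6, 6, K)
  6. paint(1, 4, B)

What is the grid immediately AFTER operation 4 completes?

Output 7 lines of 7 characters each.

Answer: RRRRRRR
RRRRRRR
RRRRRRR
RRRRRRR
RRRRRRR
RRRRRRR
RRRRRRR

Derivation:
After op 1 paint(0,3,Y):
KKKYKKK
KKKKKKK
KKKKKKK
KKKKKYK
KKKKKYK
KKKKKYK
KKKKKKK
After op 2 fill(6,0,R) [45 cells changed]:
RRRYRRR
RRRRRRR
RRRRRRR
RRRRRYR
RRRRRYR
RRRRRYR
RRRRRRR
After op 3 fill(5,2,Y) [45 cells changed]:
YYYYYYY
YYYYYYY
YYYYYYY
YYYYYYY
YYYYYYY
YYYYYYY
YYYYYYY
After op 4 fill(4,1,R) [49 cells changed]:
RRRRRRR
RRRRRRR
RRRRRRR
RRRRRRR
RRRRRRR
RRRRRRR
RRRRRRR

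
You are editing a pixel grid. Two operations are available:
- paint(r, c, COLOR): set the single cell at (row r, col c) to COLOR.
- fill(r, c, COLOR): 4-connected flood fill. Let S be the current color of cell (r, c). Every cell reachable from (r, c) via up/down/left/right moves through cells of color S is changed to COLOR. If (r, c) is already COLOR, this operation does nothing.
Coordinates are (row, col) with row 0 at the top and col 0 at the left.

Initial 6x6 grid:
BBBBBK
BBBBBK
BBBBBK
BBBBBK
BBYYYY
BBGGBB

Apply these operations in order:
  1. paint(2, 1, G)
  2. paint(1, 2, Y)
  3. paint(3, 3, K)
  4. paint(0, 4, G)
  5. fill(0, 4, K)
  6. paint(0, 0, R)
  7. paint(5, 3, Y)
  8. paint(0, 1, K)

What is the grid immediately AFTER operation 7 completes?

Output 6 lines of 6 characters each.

After op 1 paint(2,1,G):
BBBBBK
BBBBBK
BGBBBK
BBBBBK
BBYYYY
BBGGBB
After op 2 paint(1,2,Y):
BBBBBK
BBYBBK
BGBBBK
BBBBBK
BBYYYY
BBGGBB
After op 3 paint(3,3,K):
BBBBBK
BBYBBK
BGBBBK
BBBKBK
BBYYYY
BBGGBB
After op 4 paint(0,4,G):
BBBBGK
BBYBBK
BGBBBK
BBBKBK
BBYYYY
BBGGBB
After op 5 fill(0,4,K) [1 cells changed]:
BBBBKK
BBYBBK
BGBBBK
BBBKBK
BBYYYY
BBGGBB
After op 6 paint(0,0,R):
RBBBKK
BBYBBK
BGBBBK
BBBKBK
BBYYYY
BBGGBB
After op 7 paint(5,3,Y):
RBBBKK
BBYBBK
BGBBBK
BBBKBK
BBYYYY
BBGYBB

Answer: RBBBKK
BBYBBK
BGBBBK
BBBKBK
BBYYYY
BBGYBB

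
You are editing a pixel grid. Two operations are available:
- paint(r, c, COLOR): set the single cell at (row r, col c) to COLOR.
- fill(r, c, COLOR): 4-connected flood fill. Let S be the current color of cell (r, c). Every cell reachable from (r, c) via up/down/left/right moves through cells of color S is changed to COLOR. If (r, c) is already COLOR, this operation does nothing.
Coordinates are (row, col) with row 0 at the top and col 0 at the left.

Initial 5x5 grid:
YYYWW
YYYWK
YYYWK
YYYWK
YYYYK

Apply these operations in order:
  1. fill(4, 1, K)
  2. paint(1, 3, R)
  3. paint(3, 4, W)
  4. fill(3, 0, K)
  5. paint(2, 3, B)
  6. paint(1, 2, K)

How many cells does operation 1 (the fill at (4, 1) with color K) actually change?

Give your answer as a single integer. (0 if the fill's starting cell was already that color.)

Answer: 16

Derivation:
After op 1 fill(4,1,K) [16 cells changed]:
KKKWW
KKKWK
KKKWK
KKKWK
KKKKK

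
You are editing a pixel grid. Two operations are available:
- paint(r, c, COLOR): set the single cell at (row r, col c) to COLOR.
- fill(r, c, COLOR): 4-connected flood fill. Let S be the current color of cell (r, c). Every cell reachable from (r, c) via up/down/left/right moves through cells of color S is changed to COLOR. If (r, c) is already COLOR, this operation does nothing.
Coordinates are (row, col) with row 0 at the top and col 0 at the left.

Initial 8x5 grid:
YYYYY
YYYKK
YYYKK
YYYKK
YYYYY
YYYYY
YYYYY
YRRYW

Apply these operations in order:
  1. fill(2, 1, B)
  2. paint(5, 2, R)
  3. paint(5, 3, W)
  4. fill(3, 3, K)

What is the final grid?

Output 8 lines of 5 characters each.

Answer: BBBBB
BBBKK
BBBKK
BBBKK
BBBBB
BBRWB
BBBBB
BRRBW

Derivation:
After op 1 fill(2,1,B) [31 cells changed]:
BBBBB
BBBKK
BBBKK
BBBKK
BBBBB
BBBBB
BBBBB
BRRBW
After op 2 paint(5,2,R):
BBBBB
BBBKK
BBBKK
BBBKK
BBBBB
BBRBB
BBBBB
BRRBW
After op 3 paint(5,3,W):
BBBBB
BBBKK
BBBKK
BBBKK
BBBBB
BBRWB
BBBBB
BRRBW
After op 4 fill(3,3,K) [0 cells changed]:
BBBBB
BBBKK
BBBKK
BBBKK
BBBBB
BBRWB
BBBBB
BRRBW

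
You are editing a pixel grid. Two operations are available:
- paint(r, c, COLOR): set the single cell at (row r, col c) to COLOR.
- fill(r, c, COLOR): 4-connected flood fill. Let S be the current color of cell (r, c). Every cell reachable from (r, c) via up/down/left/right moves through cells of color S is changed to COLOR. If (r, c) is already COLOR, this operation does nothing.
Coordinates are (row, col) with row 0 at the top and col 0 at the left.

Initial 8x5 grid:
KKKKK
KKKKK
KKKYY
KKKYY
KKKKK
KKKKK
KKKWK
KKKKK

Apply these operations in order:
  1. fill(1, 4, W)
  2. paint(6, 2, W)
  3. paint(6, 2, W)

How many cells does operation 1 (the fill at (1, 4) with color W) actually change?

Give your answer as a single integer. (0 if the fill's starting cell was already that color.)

After op 1 fill(1,4,W) [35 cells changed]:
WWWWW
WWWWW
WWWYY
WWWYY
WWWWW
WWWWW
WWWWW
WWWWW

Answer: 35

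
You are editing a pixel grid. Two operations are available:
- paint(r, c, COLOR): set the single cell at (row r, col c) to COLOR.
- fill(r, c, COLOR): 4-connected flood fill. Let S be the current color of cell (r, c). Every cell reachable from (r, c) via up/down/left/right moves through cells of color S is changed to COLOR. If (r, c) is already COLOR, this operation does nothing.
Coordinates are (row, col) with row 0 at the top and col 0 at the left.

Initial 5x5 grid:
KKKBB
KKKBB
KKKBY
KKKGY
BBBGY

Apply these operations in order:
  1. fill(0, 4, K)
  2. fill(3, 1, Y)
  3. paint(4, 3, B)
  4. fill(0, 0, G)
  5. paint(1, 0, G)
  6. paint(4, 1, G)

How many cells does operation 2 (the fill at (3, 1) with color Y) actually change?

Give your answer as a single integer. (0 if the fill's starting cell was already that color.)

After op 1 fill(0,4,K) [5 cells changed]:
KKKKK
KKKKK
KKKKY
KKKGY
BBBGY
After op 2 fill(3,1,Y) [17 cells changed]:
YYYYY
YYYYY
YYYYY
YYYGY
BBBGY

Answer: 17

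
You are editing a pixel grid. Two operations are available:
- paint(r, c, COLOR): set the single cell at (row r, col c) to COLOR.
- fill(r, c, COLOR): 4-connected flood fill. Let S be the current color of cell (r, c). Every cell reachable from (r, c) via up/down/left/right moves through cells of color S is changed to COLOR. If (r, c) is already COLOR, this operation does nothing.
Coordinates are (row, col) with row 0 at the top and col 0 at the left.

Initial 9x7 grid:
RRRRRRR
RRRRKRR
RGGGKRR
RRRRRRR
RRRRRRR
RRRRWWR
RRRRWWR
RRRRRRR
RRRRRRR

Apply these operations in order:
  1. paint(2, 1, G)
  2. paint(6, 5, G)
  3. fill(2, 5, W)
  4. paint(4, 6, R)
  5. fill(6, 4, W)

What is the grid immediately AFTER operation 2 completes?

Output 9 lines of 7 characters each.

After op 1 paint(2,1,G):
RRRRRRR
RRRRKRR
RGGGKRR
RRRRRRR
RRRRRRR
RRRRWWR
RRRRWWR
RRRRRRR
RRRRRRR
After op 2 paint(6,5,G):
RRRRRRR
RRRRKRR
RGGGKRR
RRRRRRR
RRRRRRR
RRRRWWR
RRRRWGR
RRRRRRR
RRRRRRR

Answer: RRRRRRR
RRRRKRR
RGGGKRR
RRRRRRR
RRRRRRR
RRRRWWR
RRRRWGR
RRRRRRR
RRRRRRR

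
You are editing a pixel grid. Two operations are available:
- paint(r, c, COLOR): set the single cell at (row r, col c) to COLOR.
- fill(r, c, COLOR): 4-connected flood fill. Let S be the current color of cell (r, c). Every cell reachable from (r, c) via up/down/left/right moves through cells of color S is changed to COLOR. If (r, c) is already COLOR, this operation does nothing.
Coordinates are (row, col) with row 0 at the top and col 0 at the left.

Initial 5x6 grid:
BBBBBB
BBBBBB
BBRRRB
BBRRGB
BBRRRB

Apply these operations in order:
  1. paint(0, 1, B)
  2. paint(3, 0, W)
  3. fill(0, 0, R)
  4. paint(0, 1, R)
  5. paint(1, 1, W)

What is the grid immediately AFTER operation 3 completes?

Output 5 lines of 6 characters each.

Answer: RRRRRR
RRRRRR
RRRRRR
WRRRGR
RRRRRR

Derivation:
After op 1 paint(0,1,B):
BBBBBB
BBBBBB
BBRRRB
BBRRGB
BBRRRB
After op 2 paint(3,0,W):
BBBBBB
BBBBBB
BBRRRB
WBRRGB
BBRRRB
After op 3 fill(0,0,R) [20 cells changed]:
RRRRRR
RRRRRR
RRRRRR
WRRRGR
RRRRRR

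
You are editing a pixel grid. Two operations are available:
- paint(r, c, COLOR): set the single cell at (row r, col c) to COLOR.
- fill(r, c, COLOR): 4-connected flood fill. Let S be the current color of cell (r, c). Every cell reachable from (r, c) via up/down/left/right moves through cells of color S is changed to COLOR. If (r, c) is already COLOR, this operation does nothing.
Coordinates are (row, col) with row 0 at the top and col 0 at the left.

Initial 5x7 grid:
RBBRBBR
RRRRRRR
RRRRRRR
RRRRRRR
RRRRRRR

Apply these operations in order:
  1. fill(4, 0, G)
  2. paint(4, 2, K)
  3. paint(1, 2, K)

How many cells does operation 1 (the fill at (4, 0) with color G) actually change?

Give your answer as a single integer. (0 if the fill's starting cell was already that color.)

Answer: 31

Derivation:
After op 1 fill(4,0,G) [31 cells changed]:
GBBGBBG
GGGGGGG
GGGGGGG
GGGGGGG
GGGGGGG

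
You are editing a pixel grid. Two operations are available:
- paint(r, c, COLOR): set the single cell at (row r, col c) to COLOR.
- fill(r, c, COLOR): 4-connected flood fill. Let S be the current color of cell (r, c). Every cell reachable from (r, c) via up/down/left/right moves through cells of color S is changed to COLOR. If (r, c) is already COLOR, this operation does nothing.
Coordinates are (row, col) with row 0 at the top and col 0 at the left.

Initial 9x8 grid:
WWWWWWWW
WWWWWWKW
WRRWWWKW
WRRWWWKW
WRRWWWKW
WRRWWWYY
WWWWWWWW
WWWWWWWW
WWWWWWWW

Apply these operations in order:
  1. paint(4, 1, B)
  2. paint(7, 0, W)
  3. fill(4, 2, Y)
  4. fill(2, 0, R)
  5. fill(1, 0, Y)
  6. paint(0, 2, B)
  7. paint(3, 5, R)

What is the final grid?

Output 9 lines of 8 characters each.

Answer: YYBYYYYY
YYYYYYKY
YYYYYYKY
YYYYYRKY
YBYYYYKY
YYYYYYYY
YYYYYYYY
YYYYYYYY
YYYYYYYY

Derivation:
After op 1 paint(4,1,B):
WWWWWWWW
WWWWWWKW
WRRWWWKW
WRRWWWKW
WBRWWWKW
WRRWWWYY
WWWWWWWW
WWWWWWWW
WWWWWWWW
After op 2 paint(7,0,W):
WWWWWWWW
WWWWWWKW
WRRWWWKW
WRRWWWKW
WBRWWWKW
WRRWWWYY
WWWWWWWW
WWWWWWWW
WWWWWWWW
After op 3 fill(4,2,Y) [7 cells changed]:
WWWWWWWW
WWWWWWKW
WYYWWWKW
WYYWWWKW
WBYWWWKW
WYYWWWYY
WWWWWWWW
WWWWWWWW
WWWWWWWW
After op 4 fill(2,0,R) [58 cells changed]:
RRRRRRRR
RRRRRRKR
RYYRRRKR
RYYRRRKR
RBYRRRKR
RYYRRRYY
RRRRRRRR
RRRRRRRR
RRRRRRRR
After op 5 fill(1,0,Y) [58 cells changed]:
YYYYYYYY
YYYYYYKY
YYYYYYKY
YYYYYYKY
YBYYYYKY
YYYYYYYY
YYYYYYYY
YYYYYYYY
YYYYYYYY
After op 6 paint(0,2,B):
YYBYYYYY
YYYYYYKY
YYYYYYKY
YYYYYYKY
YBYYYYKY
YYYYYYYY
YYYYYYYY
YYYYYYYY
YYYYYYYY
After op 7 paint(3,5,R):
YYBYYYYY
YYYYYYKY
YYYYYYKY
YYYYYRKY
YBYYYYKY
YYYYYYYY
YYYYYYYY
YYYYYYYY
YYYYYYYY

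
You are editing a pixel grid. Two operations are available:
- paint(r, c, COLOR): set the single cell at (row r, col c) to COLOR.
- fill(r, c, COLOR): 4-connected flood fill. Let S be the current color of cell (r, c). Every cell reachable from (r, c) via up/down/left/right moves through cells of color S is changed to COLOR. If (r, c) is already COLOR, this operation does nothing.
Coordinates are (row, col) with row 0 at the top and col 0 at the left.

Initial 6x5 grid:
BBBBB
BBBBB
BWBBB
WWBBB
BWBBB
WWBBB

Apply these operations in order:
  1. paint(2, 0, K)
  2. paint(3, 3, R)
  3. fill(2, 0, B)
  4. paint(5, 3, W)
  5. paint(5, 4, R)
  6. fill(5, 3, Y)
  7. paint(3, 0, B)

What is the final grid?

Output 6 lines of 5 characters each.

Answer: BBBBB
BBBBB
BWBBB
BWBRB
BWBBB
WWBYR

Derivation:
After op 1 paint(2,0,K):
BBBBB
BBBBB
KWBBB
WWBBB
BWBBB
WWBBB
After op 2 paint(3,3,R):
BBBBB
BBBBB
KWBBB
WWBRB
BWBBB
WWBBB
After op 3 fill(2,0,B) [1 cells changed]:
BBBBB
BBBBB
BWBBB
WWBRB
BWBBB
WWBBB
After op 4 paint(5,3,W):
BBBBB
BBBBB
BWBBB
WWBRB
BWBBB
WWBWB
After op 5 paint(5,4,R):
BBBBB
BBBBB
BWBBB
WWBRB
BWBBB
WWBWR
After op 6 fill(5,3,Y) [1 cells changed]:
BBBBB
BBBBB
BWBBB
WWBRB
BWBBB
WWBYR
After op 7 paint(3,0,B):
BBBBB
BBBBB
BWBBB
BWBRB
BWBBB
WWBYR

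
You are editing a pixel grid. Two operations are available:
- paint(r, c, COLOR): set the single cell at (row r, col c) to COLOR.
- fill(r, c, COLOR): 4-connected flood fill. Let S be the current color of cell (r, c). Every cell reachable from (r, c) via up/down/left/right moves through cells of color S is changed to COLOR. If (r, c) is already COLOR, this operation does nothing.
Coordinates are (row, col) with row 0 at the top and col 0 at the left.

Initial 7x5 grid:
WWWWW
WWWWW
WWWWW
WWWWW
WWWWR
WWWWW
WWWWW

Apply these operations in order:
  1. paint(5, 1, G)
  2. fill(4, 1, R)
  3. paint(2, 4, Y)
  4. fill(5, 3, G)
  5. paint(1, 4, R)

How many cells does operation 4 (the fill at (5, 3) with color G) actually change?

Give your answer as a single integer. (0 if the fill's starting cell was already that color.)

Answer: 33

Derivation:
After op 1 paint(5,1,G):
WWWWW
WWWWW
WWWWW
WWWWW
WWWWR
WGWWW
WWWWW
After op 2 fill(4,1,R) [33 cells changed]:
RRRRR
RRRRR
RRRRR
RRRRR
RRRRR
RGRRR
RRRRR
After op 3 paint(2,4,Y):
RRRRR
RRRRR
RRRRY
RRRRR
RRRRR
RGRRR
RRRRR
After op 4 fill(5,3,G) [33 cells changed]:
GGGGG
GGGGG
GGGGY
GGGGG
GGGGG
GGGGG
GGGGG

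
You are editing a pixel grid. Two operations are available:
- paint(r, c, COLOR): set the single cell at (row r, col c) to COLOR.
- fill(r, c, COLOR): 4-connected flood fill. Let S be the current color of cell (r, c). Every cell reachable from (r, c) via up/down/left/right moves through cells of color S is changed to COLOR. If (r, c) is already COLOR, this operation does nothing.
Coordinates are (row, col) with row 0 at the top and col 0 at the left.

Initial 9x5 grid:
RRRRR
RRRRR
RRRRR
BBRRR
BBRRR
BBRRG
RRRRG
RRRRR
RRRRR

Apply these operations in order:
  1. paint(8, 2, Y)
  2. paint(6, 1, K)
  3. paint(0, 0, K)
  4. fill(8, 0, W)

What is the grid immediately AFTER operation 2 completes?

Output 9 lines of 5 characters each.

After op 1 paint(8,2,Y):
RRRRR
RRRRR
RRRRR
BBRRR
BBRRR
BBRRG
RRRRG
RRRRR
RRYRR
After op 2 paint(6,1,K):
RRRRR
RRRRR
RRRRR
BBRRR
BBRRR
BBRRG
RKRRG
RRRRR
RRYRR

Answer: RRRRR
RRRRR
RRRRR
BBRRR
BBRRR
BBRRG
RKRRG
RRRRR
RRYRR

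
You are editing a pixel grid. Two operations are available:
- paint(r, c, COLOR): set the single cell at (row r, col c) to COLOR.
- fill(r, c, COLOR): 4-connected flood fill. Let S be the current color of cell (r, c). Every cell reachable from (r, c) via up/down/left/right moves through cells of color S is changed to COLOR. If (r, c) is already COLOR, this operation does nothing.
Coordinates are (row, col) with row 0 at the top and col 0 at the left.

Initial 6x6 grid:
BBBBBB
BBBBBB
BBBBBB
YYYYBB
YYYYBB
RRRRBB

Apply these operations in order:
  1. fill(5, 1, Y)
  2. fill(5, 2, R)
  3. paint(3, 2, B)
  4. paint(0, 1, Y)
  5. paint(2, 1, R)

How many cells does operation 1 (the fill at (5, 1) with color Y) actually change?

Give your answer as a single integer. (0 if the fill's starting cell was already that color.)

After op 1 fill(5,1,Y) [4 cells changed]:
BBBBBB
BBBBBB
BBBBBB
YYYYBB
YYYYBB
YYYYBB

Answer: 4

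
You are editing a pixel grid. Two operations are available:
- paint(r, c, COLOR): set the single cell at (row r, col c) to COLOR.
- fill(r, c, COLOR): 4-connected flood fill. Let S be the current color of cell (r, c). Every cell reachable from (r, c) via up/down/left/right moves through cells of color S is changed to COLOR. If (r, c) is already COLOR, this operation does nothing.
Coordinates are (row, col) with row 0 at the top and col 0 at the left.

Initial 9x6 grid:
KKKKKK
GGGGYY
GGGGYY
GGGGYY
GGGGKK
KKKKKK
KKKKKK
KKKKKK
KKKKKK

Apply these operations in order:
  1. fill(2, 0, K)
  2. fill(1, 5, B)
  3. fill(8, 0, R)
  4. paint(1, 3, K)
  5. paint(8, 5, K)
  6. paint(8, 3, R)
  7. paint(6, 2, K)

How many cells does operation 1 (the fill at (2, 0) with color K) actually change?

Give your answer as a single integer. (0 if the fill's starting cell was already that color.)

Answer: 16

Derivation:
After op 1 fill(2,0,K) [16 cells changed]:
KKKKKK
KKKKYY
KKKKYY
KKKKYY
KKKKKK
KKKKKK
KKKKKK
KKKKKK
KKKKKK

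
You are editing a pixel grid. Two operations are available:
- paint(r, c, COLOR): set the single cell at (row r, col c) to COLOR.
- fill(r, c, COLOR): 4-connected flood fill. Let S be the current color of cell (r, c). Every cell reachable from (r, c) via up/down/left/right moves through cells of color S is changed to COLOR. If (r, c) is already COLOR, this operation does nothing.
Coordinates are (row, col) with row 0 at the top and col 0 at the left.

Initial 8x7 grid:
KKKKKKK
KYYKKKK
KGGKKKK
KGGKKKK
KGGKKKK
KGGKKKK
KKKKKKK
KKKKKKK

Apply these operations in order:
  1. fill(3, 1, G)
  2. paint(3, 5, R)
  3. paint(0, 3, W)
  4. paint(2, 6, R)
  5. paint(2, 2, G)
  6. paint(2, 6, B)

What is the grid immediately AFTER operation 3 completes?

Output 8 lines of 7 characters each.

Answer: KKKWKKK
KYYKKKK
KGGKKKK
KGGKKRK
KGGKKKK
KGGKKKK
KKKKKKK
KKKKKKK

Derivation:
After op 1 fill(3,1,G) [0 cells changed]:
KKKKKKK
KYYKKKK
KGGKKKK
KGGKKKK
KGGKKKK
KGGKKKK
KKKKKKK
KKKKKKK
After op 2 paint(3,5,R):
KKKKKKK
KYYKKKK
KGGKKKK
KGGKKRK
KGGKKKK
KGGKKKK
KKKKKKK
KKKKKKK
After op 3 paint(0,3,W):
KKKWKKK
KYYKKKK
KGGKKKK
KGGKKRK
KGGKKKK
KGGKKKK
KKKKKKK
KKKKKKK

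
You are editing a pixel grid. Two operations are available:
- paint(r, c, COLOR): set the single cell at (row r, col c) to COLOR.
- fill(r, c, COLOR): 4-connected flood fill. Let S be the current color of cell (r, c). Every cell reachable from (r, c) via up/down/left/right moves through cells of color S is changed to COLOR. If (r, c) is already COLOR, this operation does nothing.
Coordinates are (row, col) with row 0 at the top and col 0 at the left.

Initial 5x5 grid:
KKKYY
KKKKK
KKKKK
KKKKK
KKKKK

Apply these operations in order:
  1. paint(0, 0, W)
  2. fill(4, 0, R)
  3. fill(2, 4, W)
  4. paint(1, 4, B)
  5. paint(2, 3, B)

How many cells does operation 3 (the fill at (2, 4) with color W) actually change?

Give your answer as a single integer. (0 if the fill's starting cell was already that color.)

After op 1 paint(0,0,W):
WKKYY
KKKKK
KKKKK
KKKKK
KKKKK
After op 2 fill(4,0,R) [22 cells changed]:
WRRYY
RRRRR
RRRRR
RRRRR
RRRRR
After op 3 fill(2,4,W) [22 cells changed]:
WWWYY
WWWWW
WWWWW
WWWWW
WWWWW

Answer: 22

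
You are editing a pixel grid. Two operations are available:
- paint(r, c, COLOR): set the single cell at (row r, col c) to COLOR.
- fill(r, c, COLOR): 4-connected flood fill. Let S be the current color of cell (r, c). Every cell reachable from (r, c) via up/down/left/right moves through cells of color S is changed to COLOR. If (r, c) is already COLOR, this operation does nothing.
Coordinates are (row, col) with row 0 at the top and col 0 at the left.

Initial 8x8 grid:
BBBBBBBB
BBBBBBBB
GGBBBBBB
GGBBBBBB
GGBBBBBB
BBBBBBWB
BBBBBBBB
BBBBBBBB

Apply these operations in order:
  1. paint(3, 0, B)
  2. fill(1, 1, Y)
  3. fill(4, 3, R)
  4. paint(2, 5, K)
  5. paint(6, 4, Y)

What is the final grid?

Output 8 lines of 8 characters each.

Answer: RRRRRRRR
RRRRRRRR
GGRRRKRR
BGRRRRRR
GGRRRRRR
RRRRRRWR
RRRRYRRR
RRRRRRRR

Derivation:
After op 1 paint(3,0,B):
BBBBBBBB
BBBBBBBB
GGBBBBBB
BGBBBBBB
GGBBBBBB
BBBBBBWB
BBBBBBBB
BBBBBBBB
After op 2 fill(1,1,Y) [57 cells changed]:
YYYYYYYY
YYYYYYYY
GGYYYYYY
BGYYYYYY
GGYYYYYY
YYYYYYWY
YYYYYYYY
YYYYYYYY
After op 3 fill(4,3,R) [57 cells changed]:
RRRRRRRR
RRRRRRRR
GGRRRRRR
BGRRRRRR
GGRRRRRR
RRRRRRWR
RRRRRRRR
RRRRRRRR
After op 4 paint(2,5,K):
RRRRRRRR
RRRRRRRR
GGRRRKRR
BGRRRRRR
GGRRRRRR
RRRRRRWR
RRRRRRRR
RRRRRRRR
After op 5 paint(6,4,Y):
RRRRRRRR
RRRRRRRR
GGRRRKRR
BGRRRRRR
GGRRRRRR
RRRRRRWR
RRRRYRRR
RRRRRRRR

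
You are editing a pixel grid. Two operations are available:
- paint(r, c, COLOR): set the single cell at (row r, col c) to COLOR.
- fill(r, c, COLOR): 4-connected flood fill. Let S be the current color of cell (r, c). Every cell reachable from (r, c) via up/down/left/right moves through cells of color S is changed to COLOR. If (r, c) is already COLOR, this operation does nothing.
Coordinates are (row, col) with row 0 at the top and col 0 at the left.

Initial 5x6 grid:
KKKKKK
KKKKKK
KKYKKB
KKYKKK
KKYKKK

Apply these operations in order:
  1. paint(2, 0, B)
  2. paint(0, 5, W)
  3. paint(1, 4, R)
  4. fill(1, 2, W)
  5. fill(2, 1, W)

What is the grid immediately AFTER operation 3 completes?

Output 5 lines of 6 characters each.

After op 1 paint(2,0,B):
KKKKKK
KKKKKK
BKYKKB
KKYKKK
KKYKKK
After op 2 paint(0,5,W):
KKKKKW
KKKKKK
BKYKKB
KKYKKK
KKYKKK
After op 3 paint(1,4,R):
KKKKKW
KKKKRK
BKYKKB
KKYKKK
KKYKKK

Answer: KKKKKW
KKKKRK
BKYKKB
KKYKKK
KKYKKK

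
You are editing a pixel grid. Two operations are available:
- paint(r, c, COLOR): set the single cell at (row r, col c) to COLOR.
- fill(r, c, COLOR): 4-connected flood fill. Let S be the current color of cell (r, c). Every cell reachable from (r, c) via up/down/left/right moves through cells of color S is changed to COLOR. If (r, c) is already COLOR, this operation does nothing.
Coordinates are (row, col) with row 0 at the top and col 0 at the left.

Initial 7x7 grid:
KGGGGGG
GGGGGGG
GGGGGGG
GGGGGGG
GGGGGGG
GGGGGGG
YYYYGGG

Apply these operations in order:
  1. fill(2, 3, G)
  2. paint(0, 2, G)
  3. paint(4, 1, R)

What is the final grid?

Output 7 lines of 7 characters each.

Answer: KGGGGGG
GGGGGGG
GGGGGGG
GGGGGGG
GRGGGGG
GGGGGGG
YYYYGGG

Derivation:
After op 1 fill(2,3,G) [0 cells changed]:
KGGGGGG
GGGGGGG
GGGGGGG
GGGGGGG
GGGGGGG
GGGGGGG
YYYYGGG
After op 2 paint(0,2,G):
KGGGGGG
GGGGGGG
GGGGGGG
GGGGGGG
GGGGGGG
GGGGGGG
YYYYGGG
After op 3 paint(4,1,R):
KGGGGGG
GGGGGGG
GGGGGGG
GGGGGGG
GRGGGGG
GGGGGGG
YYYYGGG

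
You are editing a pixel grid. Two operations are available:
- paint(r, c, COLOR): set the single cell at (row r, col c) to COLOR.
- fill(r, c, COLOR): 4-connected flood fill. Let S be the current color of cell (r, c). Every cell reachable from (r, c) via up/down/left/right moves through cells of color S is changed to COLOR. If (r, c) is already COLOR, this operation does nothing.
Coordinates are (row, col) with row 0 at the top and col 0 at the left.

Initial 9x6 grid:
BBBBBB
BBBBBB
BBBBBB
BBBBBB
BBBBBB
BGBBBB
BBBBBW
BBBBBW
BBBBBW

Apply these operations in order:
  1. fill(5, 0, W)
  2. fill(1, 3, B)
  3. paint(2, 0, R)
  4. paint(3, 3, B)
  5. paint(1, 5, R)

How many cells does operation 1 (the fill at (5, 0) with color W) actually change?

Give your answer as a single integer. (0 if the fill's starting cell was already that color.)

After op 1 fill(5,0,W) [50 cells changed]:
WWWWWW
WWWWWW
WWWWWW
WWWWWW
WWWWWW
WGWWWW
WWWWWW
WWWWWW
WWWWWW

Answer: 50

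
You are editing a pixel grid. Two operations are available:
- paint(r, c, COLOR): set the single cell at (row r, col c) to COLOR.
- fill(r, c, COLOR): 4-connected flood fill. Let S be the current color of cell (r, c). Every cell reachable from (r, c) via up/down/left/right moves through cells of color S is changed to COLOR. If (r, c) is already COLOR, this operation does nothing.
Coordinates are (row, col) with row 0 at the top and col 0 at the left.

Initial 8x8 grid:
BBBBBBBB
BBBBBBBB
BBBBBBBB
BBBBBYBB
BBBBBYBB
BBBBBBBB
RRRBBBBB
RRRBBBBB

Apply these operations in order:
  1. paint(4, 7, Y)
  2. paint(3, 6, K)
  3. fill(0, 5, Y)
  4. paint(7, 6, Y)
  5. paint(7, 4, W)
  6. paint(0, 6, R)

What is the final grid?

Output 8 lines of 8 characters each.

Answer: YYYYYYRY
YYYYYYYY
YYYYYYYY
YYYYYYKY
YYYYYYYY
YYYYYYYY
RRRYYYYY
RRRYWYYY

Derivation:
After op 1 paint(4,7,Y):
BBBBBBBB
BBBBBBBB
BBBBBBBB
BBBBBYBB
BBBBBYBY
BBBBBBBB
RRRBBBBB
RRRBBBBB
After op 2 paint(3,6,K):
BBBBBBBB
BBBBBBBB
BBBBBBBB
BBBBBYKB
BBBBBYBY
BBBBBBBB
RRRBBBBB
RRRBBBBB
After op 3 fill(0,5,Y) [54 cells changed]:
YYYYYYYY
YYYYYYYY
YYYYYYYY
YYYYYYKY
YYYYYYYY
YYYYYYYY
RRRYYYYY
RRRYYYYY
After op 4 paint(7,6,Y):
YYYYYYYY
YYYYYYYY
YYYYYYYY
YYYYYYKY
YYYYYYYY
YYYYYYYY
RRRYYYYY
RRRYYYYY
After op 5 paint(7,4,W):
YYYYYYYY
YYYYYYYY
YYYYYYYY
YYYYYYKY
YYYYYYYY
YYYYYYYY
RRRYYYYY
RRRYWYYY
After op 6 paint(0,6,R):
YYYYYYRY
YYYYYYYY
YYYYYYYY
YYYYYYKY
YYYYYYYY
YYYYYYYY
RRRYYYYY
RRRYWYYY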